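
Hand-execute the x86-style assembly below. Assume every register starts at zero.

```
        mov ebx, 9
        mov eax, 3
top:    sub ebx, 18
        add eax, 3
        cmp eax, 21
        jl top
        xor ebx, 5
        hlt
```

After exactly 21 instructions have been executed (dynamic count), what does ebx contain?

-81

ebx=9
eax=3
ebx=9-18=-9
eax=3+3=6
cmp eax, 21  (cmp 6,21)
jl top: taken
ebx=(-9)-18=-27
eax=6+3=9
cmp eax, 21  (cmp 9,21)
jl top: taken
ebx=(-27)-18=-45
eax=9+3=12
cmp eax, 21  (cmp 12,21)
jl top: taken
ebx=(-45)-18=-63
eax=12+3=15
cmp eax, 21  (cmp 15,21)
jl top: taken
ebx=(-63)-18=-81
eax=15+3=18
cmp eax, 21  (cmp 18,21)
After step 21: ebx = -81.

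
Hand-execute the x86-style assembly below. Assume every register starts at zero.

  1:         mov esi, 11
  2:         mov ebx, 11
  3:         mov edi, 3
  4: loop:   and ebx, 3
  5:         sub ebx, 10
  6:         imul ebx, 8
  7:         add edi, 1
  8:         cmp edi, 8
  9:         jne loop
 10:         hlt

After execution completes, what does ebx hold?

esi=11
ebx=11
edi=3
ebx=11&3=3
ebx=3-10=-7
ebx=(-7)*8=-56
edi=3+1=4
cmp edi, 8  (cmp 4,8)
jne loop: taken
ebx=(-56)&3=0
ebx=0-10=-10
ebx=(-10)*8=-80
edi=4+1=5
cmp edi, 8  (cmp 5,8)
jne loop: taken
ebx=(-80)&3=0
ebx=0-10=-10
ebx=(-10)*8=-80
edi=5+1=6
cmp edi, 8  (cmp 6,8)
jne loop: taken
ebx=(-80)&3=0
ebx=0-10=-10
ebx=(-10)*8=-80
edi=6+1=7
cmp edi, 8  (cmp 7,8)
jne loop: taken
ebx=(-80)&3=0
ebx=0-10=-10
ebx=(-10)*8=-80
edi=7+1=8
cmp edi, 8  (cmp 8,8)
jne loop: not taken
halt.

-80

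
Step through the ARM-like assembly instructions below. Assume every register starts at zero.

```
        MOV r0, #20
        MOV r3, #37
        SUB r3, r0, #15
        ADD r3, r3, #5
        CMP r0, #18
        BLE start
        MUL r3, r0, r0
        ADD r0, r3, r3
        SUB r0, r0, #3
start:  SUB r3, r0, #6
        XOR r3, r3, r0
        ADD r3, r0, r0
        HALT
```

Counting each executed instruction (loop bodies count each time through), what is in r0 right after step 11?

after MOV r0, #20: r0=20
after MOV r3, #37: r3=37
after SUB r3, r0, #15: r3=20-15=5
after ADD r3, r3, #5: r3=5+5=10
CMP r0, #18  (cmp 20,18)
BLE start: not taken
after MUL r3, r0, r0: r3=20*20=400
after ADD r0, r3, r3: r0=400+400=800
after SUB r0, r0, #3: r0=800-3=797
after SUB r3, r0, #6: r3=797-6=791
after XOR r3, r3, r0: r3=791^797=10
After step 11: r0 = 797.

797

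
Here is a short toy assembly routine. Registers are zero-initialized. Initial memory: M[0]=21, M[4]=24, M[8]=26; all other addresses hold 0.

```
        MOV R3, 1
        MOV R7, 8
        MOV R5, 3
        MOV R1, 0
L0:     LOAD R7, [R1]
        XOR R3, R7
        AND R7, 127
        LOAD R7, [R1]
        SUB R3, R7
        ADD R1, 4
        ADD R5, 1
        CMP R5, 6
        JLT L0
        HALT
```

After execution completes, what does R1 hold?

12

R3=1
R7=8
R5=3
R1=0
R7=M[0]=21
R3=1^21=20
R7=21&127=21
R7=M[0]=21
R3=20-21=-1
R1=0+4=4
R5=3+1=4
CMP R5, 6  (cmp 4,6)
JLT L0: taken
R7=M[4]=24
R3=(-1)^24=-25
R7=24&127=24
R7=M[4]=24
R3=(-25)-24=-49
R1=4+4=8
R5=4+1=5
CMP R5, 6  (cmp 5,6)
JLT L0: taken
R7=M[8]=26
R3=(-49)^26=-43
R7=26&127=26
R7=M[8]=26
R3=(-43)-26=-69
R1=8+4=12
R5=5+1=6
CMP R5, 6  (cmp 6,6)
JLT L0: not taken
halt.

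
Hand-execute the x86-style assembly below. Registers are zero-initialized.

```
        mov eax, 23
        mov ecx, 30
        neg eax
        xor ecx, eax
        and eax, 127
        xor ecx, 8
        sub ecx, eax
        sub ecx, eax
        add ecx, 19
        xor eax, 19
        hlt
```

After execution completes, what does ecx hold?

-192

mov eax, 23 → eax=23
mov ecx, 30 → ecx=30
neg eax → eax=-(23)=-23
xor ecx, eax → ecx=30^(-23)=-9
and eax, 127 → eax=(-23)&127=105
xor ecx, 8 → ecx=(-9)^8=-1
sub ecx, eax → ecx=(-1)-105=-106
sub ecx, eax → ecx=(-106)-105=-211
add ecx, 19 → ecx=(-211)+19=-192
xor eax, 19 → eax=105^19=122
halt.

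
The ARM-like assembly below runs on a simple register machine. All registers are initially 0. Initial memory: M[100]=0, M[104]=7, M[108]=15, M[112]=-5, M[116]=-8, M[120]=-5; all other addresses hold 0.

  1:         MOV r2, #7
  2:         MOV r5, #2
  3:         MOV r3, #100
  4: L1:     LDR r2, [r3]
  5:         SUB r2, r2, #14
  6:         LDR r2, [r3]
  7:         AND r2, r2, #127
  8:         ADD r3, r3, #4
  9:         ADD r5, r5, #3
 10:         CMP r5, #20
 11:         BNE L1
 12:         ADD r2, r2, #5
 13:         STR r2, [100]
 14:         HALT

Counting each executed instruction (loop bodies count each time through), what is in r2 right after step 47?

123

after MOV r2, #7: r2=7
after MOV r5, #2: r5=2
after MOV r3, #100: r3=100
after LDR r2, [r3]: r2=M[100]=0
after SUB r2, r2, #14: r2=0-14=-14
after LDR r2, [r3]: r2=M[100]=0
after AND r2, r2, #127: r2=0&127=0
after ADD r3, r3, #4: r3=100+4=104
after ADD r5, r5, #3: r5=2+3=5
CMP r5, #20  (cmp 5,20)
BNE L1: taken
after LDR r2, [r3]: r2=M[104]=7
after SUB r2, r2, #14: r2=7-14=-7
after LDR r2, [r3]: r2=M[104]=7
after AND r2, r2, #127: r2=7&127=7
after ADD r3, r3, #4: r3=104+4=108
after ADD r5, r5, #3: r5=5+3=8
CMP r5, #20  (cmp 8,20)
BNE L1: taken
after LDR r2, [r3]: r2=M[108]=15
after SUB r2, r2, #14: r2=15-14=1
after LDR r2, [r3]: r2=M[108]=15
after AND r2, r2, #127: r2=15&127=15
after ADD r3, r3, #4: r3=108+4=112
after ADD r5, r5, #3: r5=8+3=11
CMP r5, #20  (cmp 11,20)
BNE L1: taken
after LDR r2, [r3]: r2=M[112]=-5
after SUB r2, r2, #14: r2=(-5)-14=-19
after LDR r2, [r3]: r2=M[112]=-5
after AND r2, r2, #127: r2=(-5)&127=123
after ADD r3, r3, #4: r3=112+4=116
after ADD r5, r5, #3: r5=11+3=14
CMP r5, #20  (cmp 14,20)
BNE L1: taken
after LDR r2, [r3]: r2=M[116]=-8
after SUB r2, r2, #14: r2=(-8)-14=-22
after LDR r2, [r3]: r2=M[116]=-8
after AND r2, r2, #127: r2=(-8)&127=120
after ADD r3, r3, #4: r3=116+4=120
after ADD r5, r5, #3: r5=14+3=17
CMP r5, #20  (cmp 17,20)
BNE L1: taken
after LDR r2, [r3]: r2=M[120]=-5
after SUB r2, r2, #14: r2=(-5)-14=-19
after LDR r2, [r3]: r2=M[120]=-5
after AND r2, r2, #127: r2=(-5)&127=123
After step 47: r2 = 123.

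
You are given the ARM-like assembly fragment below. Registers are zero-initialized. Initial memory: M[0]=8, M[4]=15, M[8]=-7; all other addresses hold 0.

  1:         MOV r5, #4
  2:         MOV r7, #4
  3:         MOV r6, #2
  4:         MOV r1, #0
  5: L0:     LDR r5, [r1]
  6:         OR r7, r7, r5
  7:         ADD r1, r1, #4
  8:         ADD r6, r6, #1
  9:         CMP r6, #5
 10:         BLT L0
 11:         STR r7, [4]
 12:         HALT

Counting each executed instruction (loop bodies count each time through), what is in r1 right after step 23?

MOV r5, #4 → r5=4
MOV r7, #4 → r7=4
MOV r6, #2 → r6=2
MOV r1, #0 → r1=0
LDR r5, [r1] → r5=M[0]=8
OR r7, r7, r5 → r7=4|8=12
ADD r1, r1, #4 → r1=0+4=4
ADD r6, r6, #1 → r6=2+1=3
CMP r6, #5  (cmp 3,5)
BLT L0: taken
LDR r5, [r1] → r5=M[4]=15
OR r7, r7, r5 → r7=12|15=15
ADD r1, r1, #4 → r1=4+4=8
ADD r6, r6, #1 → r6=3+1=4
CMP r6, #5  (cmp 4,5)
BLT L0: taken
LDR r5, [r1] → r5=M[8]=-7
OR r7, r7, r5 → r7=15|(-7)=-1
ADD r1, r1, #4 → r1=8+4=12
ADD r6, r6, #1 → r6=4+1=5
CMP r6, #5  (cmp 5,5)
BLT L0: not taken
STR r7, [4] → M[4]=-1
After step 23: r1 = 12.

12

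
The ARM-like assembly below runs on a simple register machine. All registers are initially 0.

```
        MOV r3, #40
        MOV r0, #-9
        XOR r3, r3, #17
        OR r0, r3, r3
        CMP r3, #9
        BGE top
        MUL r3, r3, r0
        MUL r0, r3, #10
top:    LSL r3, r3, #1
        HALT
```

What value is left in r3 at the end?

114

MOV r3, #40 → r3=40
MOV r0, #-9 → r0=-9
XOR r3, r3, #17 → r3=40^17=57
OR r0, r3, r3 → r0=57|57=57
CMP r3, #9  (cmp 57,9)
BGE top: taken
LSL r3, r3, #1 → r3=57<<1=114
halt.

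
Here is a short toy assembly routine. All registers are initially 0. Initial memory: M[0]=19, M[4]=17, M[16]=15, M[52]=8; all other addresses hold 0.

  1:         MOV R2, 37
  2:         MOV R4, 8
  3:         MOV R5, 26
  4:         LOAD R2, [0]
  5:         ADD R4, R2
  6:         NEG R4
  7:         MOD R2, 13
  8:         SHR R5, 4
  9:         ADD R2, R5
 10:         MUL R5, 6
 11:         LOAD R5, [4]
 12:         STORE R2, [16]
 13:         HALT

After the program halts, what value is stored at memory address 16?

MOV R2, 37 → R2=37
MOV R4, 8 → R4=8
MOV R5, 26 → R5=26
LOAD R2, [0] → R2=M[0]=19
ADD R4, R2 → R4=8+19=27
NEG R4 → R4=-(27)=-27
MOD R2, 13 → R2=19%13=6
SHR R5, 4 → R5=26>>4=1
ADD R2, R5 → R2=6+1=7
MUL R5, 6 → R5=1*6=6
LOAD R5, [4] → R5=M[4]=17
STORE R2, [16] → M[16]=7
halt.

7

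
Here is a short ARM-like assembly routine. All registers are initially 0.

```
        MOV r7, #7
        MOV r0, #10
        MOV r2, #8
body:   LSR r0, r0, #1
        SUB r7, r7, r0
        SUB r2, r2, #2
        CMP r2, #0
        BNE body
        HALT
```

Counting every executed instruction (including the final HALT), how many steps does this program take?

24

r7=7
r0=10
r2=8
r0=10>>1=5
r7=7-5=2
r2=8-2=6
CMP r2, #0  (cmp 6,0)
BNE body: taken
r0=5>>1=2
r7=2-2=0
r2=6-2=4
CMP r2, #0  (cmp 4,0)
BNE body: taken
r0=2>>1=1
r7=0-1=-1
r2=4-2=2
CMP r2, #0  (cmp 2,0)
BNE body: taken
r0=1>>1=0
r7=(-1)-0=-1
r2=2-2=0
CMP r2, #0  (cmp 0,0)
BNE body: not taken
halt.
Total executed instructions: 24.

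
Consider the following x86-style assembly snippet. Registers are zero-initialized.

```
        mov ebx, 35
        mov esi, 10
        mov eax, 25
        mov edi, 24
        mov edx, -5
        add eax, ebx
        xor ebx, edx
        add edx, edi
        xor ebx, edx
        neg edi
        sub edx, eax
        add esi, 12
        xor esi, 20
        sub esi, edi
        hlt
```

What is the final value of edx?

mov ebx, 35 → ebx=35
mov esi, 10 → esi=10
mov eax, 25 → eax=25
mov edi, 24 → edi=24
mov edx, -5 → edx=-5
add eax, ebx → eax=25+35=60
xor ebx, edx → ebx=35^(-5)=-40
add edx, edi → edx=(-5)+24=19
xor ebx, edx → ebx=(-40)^19=-53
neg edi → edi=-(24)=-24
sub edx, eax → edx=19-60=-41
add esi, 12 → esi=10+12=22
xor esi, 20 → esi=22^20=2
sub esi, edi → esi=2-(-24)=26
halt.

-41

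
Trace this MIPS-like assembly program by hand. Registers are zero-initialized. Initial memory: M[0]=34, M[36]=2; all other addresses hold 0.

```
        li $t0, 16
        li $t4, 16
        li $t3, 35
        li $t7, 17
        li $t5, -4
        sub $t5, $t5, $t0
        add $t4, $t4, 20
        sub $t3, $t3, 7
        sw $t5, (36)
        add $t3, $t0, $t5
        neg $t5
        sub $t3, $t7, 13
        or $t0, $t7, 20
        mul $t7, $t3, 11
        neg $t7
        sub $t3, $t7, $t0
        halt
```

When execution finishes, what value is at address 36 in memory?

$t0=16
$t4=16
$t3=35
$t7=17
$t5=-4
$t5=(-4)-16=-20
$t4=16+20=36
$t3=35-7=28
sw $t5, (36) → M[36]=-20
$t3=16+(-20)=-4
$t5=-(-20)=20
$t3=17-13=4
$t0=17|20=21
$t7=4*11=44
$t7=-(44)=-44
$t3=(-44)-21=-65
halt.

-20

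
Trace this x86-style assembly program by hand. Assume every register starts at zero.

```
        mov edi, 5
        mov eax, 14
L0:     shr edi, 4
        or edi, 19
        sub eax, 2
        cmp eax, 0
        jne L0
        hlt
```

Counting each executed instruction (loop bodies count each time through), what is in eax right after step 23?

mov edi, 5 → edi=5
mov eax, 14 → eax=14
shr edi, 4 → edi=5>>4=0
or edi, 19 → edi=0|19=19
sub eax, 2 → eax=14-2=12
cmp eax, 0  (cmp 12,0)
jne L0: taken
shr edi, 4 → edi=19>>4=1
or edi, 19 → edi=1|19=19
sub eax, 2 → eax=12-2=10
cmp eax, 0  (cmp 10,0)
jne L0: taken
shr edi, 4 → edi=19>>4=1
or edi, 19 → edi=1|19=19
sub eax, 2 → eax=10-2=8
cmp eax, 0  (cmp 8,0)
jne L0: taken
shr edi, 4 → edi=19>>4=1
or edi, 19 → edi=1|19=19
sub eax, 2 → eax=8-2=6
cmp eax, 0  (cmp 6,0)
jne L0: taken
shr edi, 4 → edi=19>>4=1
After step 23: eax = 6.

6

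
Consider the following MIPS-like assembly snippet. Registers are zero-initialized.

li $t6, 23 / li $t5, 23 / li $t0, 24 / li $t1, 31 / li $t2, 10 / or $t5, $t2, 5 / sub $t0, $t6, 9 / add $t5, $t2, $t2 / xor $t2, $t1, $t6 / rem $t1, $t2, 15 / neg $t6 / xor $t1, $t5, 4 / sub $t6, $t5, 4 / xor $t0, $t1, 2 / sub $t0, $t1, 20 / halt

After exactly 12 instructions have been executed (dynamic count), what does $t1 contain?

$t6=23
$t5=23
$t0=24
$t1=31
$t2=10
$t5=10|5=15
$t0=23-9=14
$t5=10+10=20
$t2=31^23=8
$t1=8%15=8
$t6=-(23)=-23
$t1=20^4=16
After step 12: $t1 = 16.

16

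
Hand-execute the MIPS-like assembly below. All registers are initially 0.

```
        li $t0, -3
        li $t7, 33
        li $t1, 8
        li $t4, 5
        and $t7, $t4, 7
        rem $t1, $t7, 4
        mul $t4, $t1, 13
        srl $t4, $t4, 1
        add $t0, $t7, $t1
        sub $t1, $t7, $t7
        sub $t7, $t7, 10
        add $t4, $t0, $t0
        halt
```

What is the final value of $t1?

0

li $t0, -3 → $t0=-3
li $t7, 33 → $t7=33
li $t1, 8 → $t1=8
li $t4, 5 → $t4=5
and $t7, $t4, 7 → $t7=5&7=5
rem $t1, $t7, 4 → $t1=5%4=1
mul $t4, $t1, 13 → $t4=1*13=13
srl $t4, $t4, 1 → $t4=13>>1=6
add $t0, $t7, $t1 → $t0=5+1=6
sub $t1, $t7, $t7 → $t1=5-5=0
sub $t7, $t7, 10 → $t7=5-10=-5
add $t4, $t0, $t0 → $t4=6+6=12
halt.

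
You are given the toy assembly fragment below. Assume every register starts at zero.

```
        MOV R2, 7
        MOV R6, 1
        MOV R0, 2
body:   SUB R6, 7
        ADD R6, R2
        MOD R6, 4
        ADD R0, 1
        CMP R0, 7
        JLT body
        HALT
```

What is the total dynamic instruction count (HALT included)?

MOV R2, 7 → R2=7
MOV R6, 1 → R6=1
MOV R0, 2 → R0=2
SUB R6, 7 → R6=1-7=-6
ADD R6, R2 → R6=(-6)+7=1
MOD R6, 4 → R6=1%4=1
ADD R0, 1 → R0=2+1=3
CMP R0, 7  (cmp 3,7)
JLT body: taken
SUB R6, 7 → R6=1-7=-6
ADD R6, R2 → R6=(-6)+7=1
MOD R6, 4 → R6=1%4=1
ADD R0, 1 → R0=3+1=4
CMP R0, 7  (cmp 4,7)
JLT body: taken
SUB R6, 7 → R6=1-7=-6
ADD R6, R2 → R6=(-6)+7=1
MOD R6, 4 → R6=1%4=1
ADD R0, 1 → R0=4+1=5
CMP R0, 7  (cmp 5,7)
JLT body: taken
SUB R6, 7 → R6=1-7=-6
ADD R6, R2 → R6=(-6)+7=1
MOD R6, 4 → R6=1%4=1
ADD R0, 1 → R0=5+1=6
CMP R0, 7  (cmp 6,7)
JLT body: taken
SUB R6, 7 → R6=1-7=-6
ADD R6, R2 → R6=(-6)+7=1
MOD R6, 4 → R6=1%4=1
ADD R0, 1 → R0=6+1=7
CMP R0, 7  (cmp 7,7)
JLT body: not taken
halt.
Total executed instructions: 34.

34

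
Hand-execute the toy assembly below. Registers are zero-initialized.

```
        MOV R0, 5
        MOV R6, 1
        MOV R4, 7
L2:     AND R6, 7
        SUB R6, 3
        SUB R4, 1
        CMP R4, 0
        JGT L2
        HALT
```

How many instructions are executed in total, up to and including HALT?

39

R0=5
R6=1
R4=7
R6=1&7=1
R6=1-3=-2
R4=7-1=6
CMP R4, 0  (cmp 6,0)
JGT L2: taken
R6=(-2)&7=6
R6=6-3=3
R4=6-1=5
CMP R4, 0  (cmp 5,0)
JGT L2: taken
R6=3&7=3
R6=3-3=0
R4=5-1=4
CMP R4, 0  (cmp 4,0)
JGT L2: taken
R6=0&7=0
R6=0-3=-3
R4=4-1=3
CMP R4, 0  (cmp 3,0)
JGT L2: taken
R6=(-3)&7=5
R6=5-3=2
R4=3-1=2
CMP R4, 0  (cmp 2,0)
JGT L2: taken
R6=2&7=2
R6=2-3=-1
R4=2-1=1
CMP R4, 0  (cmp 1,0)
JGT L2: taken
R6=(-1)&7=7
R6=7-3=4
R4=1-1=0
CMP R4, 0  (cmp 0,0)
JGT L2: not taken
halt.
Total executed instructions: 39.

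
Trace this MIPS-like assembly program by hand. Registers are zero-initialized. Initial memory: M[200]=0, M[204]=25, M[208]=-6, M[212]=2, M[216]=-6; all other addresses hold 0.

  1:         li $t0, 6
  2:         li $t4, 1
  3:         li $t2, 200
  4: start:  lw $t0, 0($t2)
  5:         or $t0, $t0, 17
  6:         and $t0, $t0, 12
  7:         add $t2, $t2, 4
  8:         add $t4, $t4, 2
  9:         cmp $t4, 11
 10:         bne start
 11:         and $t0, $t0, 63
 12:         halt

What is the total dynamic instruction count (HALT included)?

after li $t0, 6: $t0=6
after li $t4, 1: $t4=1
after li $t2, 200: $t2=200
after lw $t0, 0($t2): $t0=M[200]=0
after or $t0, $t0, 17: $t0=0|17=17
after and $t0, $t0, 12: $t0=17&12=0
after add $t2, $t2, 4: $t2=200+4=204
after add $t4, $t4, 2: $t4=1+2=3
cmp $t4, 11  (cmp 3,11)
bne start: taken
after lw $t0, 0($t2): $t0=M[204]=25
after or $t0, $t0, 17: $t0=25|17=25
after and $t0, $t0, 12: $t0=25&12=8
after add $t2, $t2, 4: $t2=204+4=208
after add $t4, $t4, 2: $t4=3+2=5
cmp $t4, 11  (cmp 5,11)
bne start: taken
after lw $t0, 0($t2): $t0=M[208]=-6
after or $t0, $t0, 17: $t0=(-6)|17=-5
after and $t0, $t0, 12: $t0=(-5)&12=8
after add $t2, $t2, 4: $t2=208+4=212
after add $t4, $t4, 2: $t4=5+2=7
cmp $t4, 11  (cmp 7,11)
bne start: taken
after lw $t0, 0($t2): $t0=M[212]=2
after or $t0, $t0, 17: $t0=2|17=19
after and $t0, $t0, 12: $t0=19&12=0
after add $t2, $t2, 4: $t2=212+4=216
after add $t4, $t4, 2: $t4=7+2=9
cmp $t4, 11  (cmp 9,11)
bne start: taken
after lw $t0, 0($t2): $t0=M[216]=-6
after or $t0, $t0, 17: $t0=(-6)|17=-5
after and $t0, $t0, 12: $t0=(-5)&12=8
after add $t2, $t2, 4: $t2=216+4=220
after add $t4, $t4, 2: $t4=9+2=11
cmp $t4, 11  (cmp 11,11)
bne start: not taken
after and $t0, $t0, 63: $t0=8&63=8
halt.
Total executed instructions: 40.

40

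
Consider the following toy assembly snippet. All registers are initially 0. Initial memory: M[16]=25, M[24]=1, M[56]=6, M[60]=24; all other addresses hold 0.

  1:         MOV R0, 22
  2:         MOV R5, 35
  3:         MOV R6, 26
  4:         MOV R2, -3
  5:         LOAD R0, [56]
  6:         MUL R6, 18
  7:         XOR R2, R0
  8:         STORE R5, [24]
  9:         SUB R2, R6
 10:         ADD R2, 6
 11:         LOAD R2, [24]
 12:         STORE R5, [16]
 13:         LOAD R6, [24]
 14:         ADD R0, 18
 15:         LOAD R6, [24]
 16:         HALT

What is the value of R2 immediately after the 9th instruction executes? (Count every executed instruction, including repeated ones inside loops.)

after MOV R0, 22: R0=22
after MOV R5, 35: R5=35
after MOV R6, 26: R6=26
after MOV R2, -3: R2=-3
after LOAD R0, [56]: R0=M[56]=6
after MUL R6, 18: R6=26*18=468
after XOR R2, R0: R2=(-3)^6=-5
STORE R5, [24] → M[24]=35
after SUB R2, R6: R2=(-5)-468=-473
After step 9: R2 = -473.

-473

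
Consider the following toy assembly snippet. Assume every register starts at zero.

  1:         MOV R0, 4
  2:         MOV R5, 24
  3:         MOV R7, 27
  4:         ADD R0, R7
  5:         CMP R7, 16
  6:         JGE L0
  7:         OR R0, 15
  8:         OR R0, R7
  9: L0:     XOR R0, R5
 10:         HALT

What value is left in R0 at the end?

7

MOV R0, 4 → R0=4
MOV R5, 24 → R5=24
MOV R7, 27 → R7=27
ADD R0, R7 → R0=4+27=31
CMP R7, 16  (cmp 27,16)
JGE L0: taken
XOR R0, R5 → R0=31^24=7
halt.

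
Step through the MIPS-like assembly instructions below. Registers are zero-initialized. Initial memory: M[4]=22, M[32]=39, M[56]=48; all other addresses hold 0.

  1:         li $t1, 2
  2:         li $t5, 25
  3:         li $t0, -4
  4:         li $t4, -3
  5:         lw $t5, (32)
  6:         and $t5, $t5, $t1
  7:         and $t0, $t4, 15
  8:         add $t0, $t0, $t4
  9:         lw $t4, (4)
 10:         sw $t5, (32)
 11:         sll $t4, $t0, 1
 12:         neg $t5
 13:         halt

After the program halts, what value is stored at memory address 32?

$t1=2
$t5=25
$t0=-4
$t4=-3
$t5=M[32]=39
$t5=39&2=2
$t0=(-3)&15=13
$t0=13+(-3)=10
$t4=M[4]=22
sw $t5, (32) → M[32]=2
$t4=10<<1=20
$t5=-(2)=-2
halt.

2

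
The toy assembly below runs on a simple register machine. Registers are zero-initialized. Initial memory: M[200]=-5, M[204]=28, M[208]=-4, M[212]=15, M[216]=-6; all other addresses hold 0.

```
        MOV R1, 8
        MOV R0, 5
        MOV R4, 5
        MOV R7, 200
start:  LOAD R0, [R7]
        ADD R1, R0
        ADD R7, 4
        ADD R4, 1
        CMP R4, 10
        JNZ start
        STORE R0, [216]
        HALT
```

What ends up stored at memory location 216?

-6

R1=8
R0=5
R4=5
R7=200
R0=M[200]=-5
R1=8+(-5)=3
R7=200+4=204
R4=5+1=6
CMP R4, 10  (cmp 6,10)
JNZ start: taken
R0=M[204]=28
R1=3+28=31
R7=204+4=208
R4=6+1=7
CMP R4, 10  (cmp 7,10)
JNZ start: taken
R0=M[208]=-4
R1=31+(-4)=27
R7=208+4=212
R4=7+1=8
CMP R4, 10  (cmp 8,10)
JNZ start: taken
R0=M[212]=15
R1=27+15=42
R7=212+4=216
R4=8+1=9
CMP R4, 10  (cmp 9,10)
JNZ start: taken
R0=M[216]=-6
R1=42+(-6)=36
R7=216+4=220
R4=9+1=10
CMP R4, 10  (cmp 10,10)
JNZ start: not taken
STORE R0, [216] → M[216]=-6
halt.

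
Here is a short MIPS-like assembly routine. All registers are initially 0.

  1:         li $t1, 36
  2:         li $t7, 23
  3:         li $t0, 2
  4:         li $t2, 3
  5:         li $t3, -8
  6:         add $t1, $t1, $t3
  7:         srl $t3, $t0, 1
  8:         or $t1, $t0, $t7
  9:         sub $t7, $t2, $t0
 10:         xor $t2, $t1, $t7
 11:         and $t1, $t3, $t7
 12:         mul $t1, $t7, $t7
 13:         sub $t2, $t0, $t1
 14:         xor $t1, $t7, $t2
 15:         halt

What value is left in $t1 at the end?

li $t1, 36 → $t1=36
li $t7, 23 → $t7=23
li $t0, 2 → $t0=2
li $t2, 3 → $t2=3
li $t3, -8 → $t3=-8
add $t1, $t1, $t3 → $t1=36+(-8)=28
srl $t3, $t0, 1 → $t3=2>>1=1
or $t1, $t0, $t7 → $t1=2|23=23
sub $t7, $t2, $t0 → $t7=3-2=1
xor $t2, $t1, $t7 → $t2=23^1=22
and $t1, $t3, $t7 → $t1=1&1=1
mul $t1, $t7, $t7 → $t1=1*1=1
sub $t2, $t0, $t1 → $t2=2-1=1
xor $t1, $t7, $t2 → $t1=1^1=0
halt.

0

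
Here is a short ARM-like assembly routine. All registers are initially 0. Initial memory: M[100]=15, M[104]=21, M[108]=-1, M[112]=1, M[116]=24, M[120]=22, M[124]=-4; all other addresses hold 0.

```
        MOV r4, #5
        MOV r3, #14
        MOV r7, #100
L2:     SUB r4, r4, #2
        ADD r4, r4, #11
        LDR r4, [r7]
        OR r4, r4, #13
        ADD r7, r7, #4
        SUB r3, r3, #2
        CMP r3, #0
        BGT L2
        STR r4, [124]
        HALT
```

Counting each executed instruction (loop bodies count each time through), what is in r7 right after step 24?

MOV r4, #5 → r4=5
MOV r3, #14 → r3=14
MOV r7, #100 → r7=100
SUB r4, r4, #2 → r4=5-2=3
ADD r4, r4, #11 → r4=3+11=14
LDR r4, [r7] → r4=M[100]=15
OR r4, r4, #13 → r4=15|13=15
ADD r7, r7, #4 → r7=100+4=104
SUB r3, r3, #2 → r3=14-2=12
CMP r3, #0  (cmp 12,0)
BGT L2: taken
SUB r4, r4, #2 → r4=15-2=13
ADD r4, r4, #11 → r4=13+11=24
LDR r4, [r7] → r4=M[104]=21
OR r4, r4, #13 → r4=21|13=29
ADD r7, r7, #4 → r7=104+4=108
SUB r3, r3, #2 → r3=12-2=10
CMP r3, #0  (cmp 10,0)
BGT L2: taken
SUB r4, r4, #2 → r4=29-2=27
ADD r4, r4, #11 → r4=27+11=38
LDR r4, [r7] → r4=M[108]=-1
OR r4, r4, #13 → r4=(-1)|13=-1
ADD r7, r7, #4 → r7=108+4=112
After step 24: r7 = 112.

112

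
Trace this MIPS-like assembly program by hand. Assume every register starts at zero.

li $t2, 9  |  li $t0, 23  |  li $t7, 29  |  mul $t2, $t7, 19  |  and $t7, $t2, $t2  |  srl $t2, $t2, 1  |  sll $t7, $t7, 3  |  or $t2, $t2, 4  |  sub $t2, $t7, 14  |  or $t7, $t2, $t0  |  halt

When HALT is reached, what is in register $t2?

$t2=9
$t0=23
$t7=29
$t2=29*19=551
$t7=551&551=551
$t2=551>>1=275
$t7=551<<3=4408
$t2=275|4=279
$t2=4408-14=4394
$t7=4394|23=4415
halt.

4394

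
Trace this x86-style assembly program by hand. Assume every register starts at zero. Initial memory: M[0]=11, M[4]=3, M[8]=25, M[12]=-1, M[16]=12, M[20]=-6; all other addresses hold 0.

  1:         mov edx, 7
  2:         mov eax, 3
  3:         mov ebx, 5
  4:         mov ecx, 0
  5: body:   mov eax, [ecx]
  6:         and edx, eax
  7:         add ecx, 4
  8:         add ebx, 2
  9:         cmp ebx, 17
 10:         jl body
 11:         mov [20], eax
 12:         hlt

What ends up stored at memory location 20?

after mov edx, 7: edx=7
after mov eax, 3: eax=3
after mov ebx, 5: ebx=5
after mov ecx, 0: ecx=0
after mov eax, [ecx]: eax=M[0]=11
after and edx, eax: edx=7&11=3
after add ecx, 4: ecx=0+4=4
after add ebx, 2: ebx=5+2=7
cmp ebx, 17  (cmp 7,17)
jl body: taken
after mov eax, [ecx]: eax=M[4]=3
after and edx, eax: edx=3&3=3
after add ecx, 4: ecx=4+4=8
after add ebx, 2: ebx=7+2=9
cmp ebx, 17  (cmp 9,17)
jl body: taken
after mov eax, [ecx]: eax=M[8]=25
after and edx, eax: edx=3&25=1
after add ecx, 4: ecx=8+4=12
after add ebx, 2: ebx=9+2=11
cmp ebx, 17  (cmp 11,17)
jl body: taken
after mov eax, [ecx]: eax=M[12]=-1
after and edx, eax: edx=1&(-1)=1
after add ecx, 4: ecx=12+4=16
after add ebx, 2: ebx=11+2=13
cmp ebx, 17  (cmp 13,17)
jl body: taken
after mov eax, [ecx]: eax=M[16]=12
after and edx, eax: edx=1&12=0
after add ecx, 4: ecx=16+4=20
after add ebx, 2: ebx=13+2=15
cmp ebx, 17  (cmp 15,17)
jl body: taken
after mov eax, [ecx]: eax=M[20]=-6
after and edx, eax: edx=0&(-6)=0
after add ecx, 4: ecx=20+4=24
after add ebx, 2: ebx=15+2=17
cmp ebx, 17  (cmp 17,17)
jl body: not taken
mov [20], eax → M[20]=-6
halt.

-6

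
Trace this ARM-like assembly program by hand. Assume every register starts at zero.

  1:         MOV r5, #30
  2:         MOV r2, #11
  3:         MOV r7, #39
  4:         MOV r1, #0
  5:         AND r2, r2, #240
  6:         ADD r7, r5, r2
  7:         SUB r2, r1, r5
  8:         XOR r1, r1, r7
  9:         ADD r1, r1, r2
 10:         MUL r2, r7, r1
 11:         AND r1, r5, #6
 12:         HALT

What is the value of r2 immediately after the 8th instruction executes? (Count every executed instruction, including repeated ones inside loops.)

r5=30
r2=11
r7=39
r1=0
r2=11&240=0
r7=30+0=30
r2=0-30=-30
r1=0^30=30
After step 8: r2 = -30.

-30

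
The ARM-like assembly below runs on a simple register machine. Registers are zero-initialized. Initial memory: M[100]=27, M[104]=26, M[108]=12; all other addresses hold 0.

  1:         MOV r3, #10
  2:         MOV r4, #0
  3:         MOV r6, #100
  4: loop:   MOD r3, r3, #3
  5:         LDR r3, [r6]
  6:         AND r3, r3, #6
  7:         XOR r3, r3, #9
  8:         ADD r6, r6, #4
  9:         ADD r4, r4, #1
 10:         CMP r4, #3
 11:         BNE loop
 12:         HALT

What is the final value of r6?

112

r3=10
r4=0
r6=100
r3=10%3=1
r3=M[100]=27
r3=27&6=2
r3=2^9=11
r6=100+4=104
r4=0+1=1
CMP r4, #3  (cmp 1,3)
BNE loop: taken
r3=11%3=2
r3=M[104]=26
r3=26&6=2
r3=2^9=11
r6=104+4=108
r4=1+1=2
CMP r4, #3  (cmp 2,3)
BNE loop: taken
r3=11%3=2
r3=M[108]=12
r3=12&6=4
r3=4^9=13
r6=108+4=112
r4=2+1=3
CMP r4, #3  (cmp 3,3)
BNE loop: not taken
halt.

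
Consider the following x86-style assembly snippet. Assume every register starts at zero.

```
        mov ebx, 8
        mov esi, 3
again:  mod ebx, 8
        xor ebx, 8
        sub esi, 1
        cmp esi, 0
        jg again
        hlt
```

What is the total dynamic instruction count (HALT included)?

18

ebx=8
esi=3
ebx=8%8=0
ebx=0^8=8
esi=3-1=2
cmp esi, 0  (cmp 2,0)
jg again: taken
ebx=8%8=0
ebx=0^8=8
esi=2-1=1
cmp esi, 0  (cmp 1,0)
jg again: taken
ebx=8%8=0
ebx=0^8=8
esi=1-1=0
cmp esi, 0  (cmp 0,0)
jg again: not taken
halt.
Total executed instructions: 18.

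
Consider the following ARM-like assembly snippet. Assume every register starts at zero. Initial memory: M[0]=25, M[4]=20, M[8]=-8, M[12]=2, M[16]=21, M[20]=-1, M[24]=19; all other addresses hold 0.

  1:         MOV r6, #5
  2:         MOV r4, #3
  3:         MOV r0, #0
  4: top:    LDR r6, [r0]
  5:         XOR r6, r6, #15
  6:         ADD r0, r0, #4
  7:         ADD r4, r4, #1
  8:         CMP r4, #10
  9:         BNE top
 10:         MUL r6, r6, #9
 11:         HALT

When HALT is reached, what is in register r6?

after MOV r6, #5: r6=5
after MOV r4, #3: r4=3
after MOV r0, #0: r0=0
after LDR r6, [r0]: r6=M[0]=25
after XOR r6, r6, #15: r6=25^15=22
after ADD r0, r0, #4: r0=0+4=4
after ADD r4, r4, #1: r4=3+1=4
CMP r4, #10  (cmp 4,10)
BNE top: taken
after LDR r6, [r0]: r6=M[4]=20
after XOR r6, r6, #15: r6=20^15=27
after ADD r0, r0, #4: r0=4+4=8
after ADD r4, r4, #1: r4=4+1=5
CMP r4, #10  (cmp 5,10)
BNE top: taken
after LDR r6, [r0]: r6=M[8]=-8
after XOR r6, r6, #15: r6=(-8)^15=-9
after ADD r0, r0, #4: r0=8+4=12
after ADD r4, r4, #1: r4=5+1=6
CMP r4, #10  (cmp 6,10)
BNE top: taken
after LDR r6, [r0]: r6=M[12]=2
after XOR r6, r6, #15: r6=2^15=13
after ADD r0, r0, #4: r0=12+4=16
after ADD r4, r4, #1: r4=6+1=7
CMP r4, #10  (cmp 7,10)
BNE top: taken
after LDR r6, [r0]: r6=M[16]=21
after XOR r6, r6, #15: r6=21^15=26
after ADD r0, r0, #4: r0=16+4=20
after ADD r4, r4, #1: r4=7+1=8
CMP r4, #10  (cmp 8,10)
BNE top: taken
after LDR r6, [r0]: r6=M[20]=-1
after XOR r6, r6, #15: r6=(-1)^15=-16
after ADD r0, r0, #4: r0=20+4=24
after ADD r4, r4, #1: r4=8+1=9
CMP r4, #10  (cmp 9,10)
BNE top: taken
after LDR r6, [r0]: r6=M[24]=19
after XOR r6, r6, #15: r6=19^15=28
after ADD r0, r0, #4: r0=24+4=28
after ADD r4, r4, #1: r4=9+1=10
CMP r4, #10  (cmp 10,10)
BNE top: not taken
after MUL r6, r6, #9: r6=28*9=252
halt.

252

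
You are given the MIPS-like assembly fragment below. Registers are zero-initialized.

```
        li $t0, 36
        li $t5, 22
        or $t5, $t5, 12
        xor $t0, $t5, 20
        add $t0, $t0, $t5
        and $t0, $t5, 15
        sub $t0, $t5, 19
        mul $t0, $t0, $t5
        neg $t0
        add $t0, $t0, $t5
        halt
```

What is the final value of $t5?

$t0=36
$t5=22
$t5=22|12=30
$t0=30^20=10
$t0=10+30=40
$t0=30&15=14
$t0=30-19=11
$t0=11*30=330
$t0=-(330)=-330
$t0=(-330)+30=-300
halt.

30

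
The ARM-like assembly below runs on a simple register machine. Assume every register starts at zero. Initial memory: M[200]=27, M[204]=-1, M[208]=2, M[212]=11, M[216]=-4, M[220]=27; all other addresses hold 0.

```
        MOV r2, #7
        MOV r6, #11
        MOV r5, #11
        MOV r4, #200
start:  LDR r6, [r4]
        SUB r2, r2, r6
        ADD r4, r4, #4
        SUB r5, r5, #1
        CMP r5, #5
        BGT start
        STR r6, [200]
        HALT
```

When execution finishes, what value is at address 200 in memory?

27

MOV r2, #7 → r2=7
MOV r6, #11 → r6=11
MOV r5, #11 → r5=11
MOV r4, #200 → r4=200
LDR r6, [r4] → r6=M[200]=27
SUB r2, r2, r6 → r2=7-27=-20
ADD r4, r4, #4 → r4=200+4=204
SUB r5, r5, #1 → r5=11-1=10
CMP r5, #5  (cmp 10,5)
BGT start: taken
LDR r6, [r4] → r6=M[204]=-1
SUB r2, r2, r6 → r2=(-20)-(-1)=-19
ADD r4, r4, #4 → r4=204+4=208
SUB r5, r5, #1 → r5=10-1=9
CMP r5, #5  (cmp 9,5)
BGT start: taken
LDR r6, [r4] → r6=M[208]=2
SUB r2, r2, r6 → r2=(-19)-2=-21
ADD r4, r4, #4 → r4=208+4=212
SUB r5, r5, #1 → r5=9-1=8
CMP r5, #5  (cmp 8,5)
BGT start: taken
LDR r6, [r4] → r6=M[212]=11
SUB r2, r2, r6 → r2=(-21)-11=-32
ADD r4, r4, #4 → r4=212+4=216
SUB r5, r5, #1 → r5=8-1=7
CMP r5, #5  (cmp 7,5)
BGT start: taken
LDR r6, [r4] → r6=M[216]=-4
SUB r2, r2, r6 → r2=(-32)-(-4)=-28
ADD r4, r4, #4 → r4=216+4=220
SUB r5, r5, #1 → r5=7-1=6
CMP r5, #5  (cmp 6,5)
BGT start: taken
LDR r6, [r4] → r6=M[220]=27
SUB r2, r2, r6 → r2=(-28)-27=-55
ADD r4, r4, #4 → r4=220+4=224
SUB r5, r5, #1 → r5=6-1=5
CMP r5, #5  (cmp 5,5)
BGT start: not taken
STR r6, [200] → M[200]=27
halt.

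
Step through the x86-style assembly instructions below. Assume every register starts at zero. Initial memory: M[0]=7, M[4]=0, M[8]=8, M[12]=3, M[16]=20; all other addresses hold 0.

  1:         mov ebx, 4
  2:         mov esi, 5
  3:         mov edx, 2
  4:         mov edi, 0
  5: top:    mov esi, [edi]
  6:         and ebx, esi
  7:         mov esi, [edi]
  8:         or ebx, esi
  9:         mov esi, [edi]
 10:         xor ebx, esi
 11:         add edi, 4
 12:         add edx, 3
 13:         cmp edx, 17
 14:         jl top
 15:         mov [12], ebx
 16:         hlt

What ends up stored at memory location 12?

0

after mov ebx, 4: ebx=4
after mov esi, 5: esi=5
after mov edx, 2: edx=2
after mov edi, 0: edi=0
after mov esi, [edi]: esi=M[0]=7
after and ebx, esi: ebx=4&7=4
after mov esi, [edi]: esi=M[0]=7
after or ebx, esi: ebx=4|7=7
after mov esi, [edi]: esi=M[0]=7
after xor ebx, esi: ebx=7^7=0
after add edi, 4: edi=0+4=4
after add edx, 3: edx=2+3=5
cmp edx, 17  (cmp 5,17)
jl top: taken
after mov esi, [edi]: esi=M[4]=0
after and ebx, esi: ebx=0&0=0
after mov esi, [edi]: esi=M[4]=0
after or ebx, esi: ebx=0|0=0
after mov esi, [edi]: esi=M[4]=0
after xor ebx, esi: ebx=0^0=0
after add edi, 4: edi=4+4=8
after add edx, 3: edx=5+3=8
cmp edx, 17  (cmp 8,17)
jl top: taken
after mov esi, [edi]: esi=M[8]=8
after and ebx, esi: ebx=0&8=0
after mov esi, [edi]: esi=M[8]=8
after or ebx, esi: ebx=0|8=8
after mov esi, [edi]: esi=M[8]=8
after xor ebx, esi: ebx=8^8=0
after add edi, 4: edi=8+4=12
after add edx, 3: edx=8+3=11
cmp edx, 17  (cmp 11,17)
jl top: taken
after mov esi, [edi]: esi=M[12]=3
after and ebx, esi: ebx=0&3=0
after mov esi, [edi]: esi=M[12]=3
after or ebx, esi: ebx=0|3=3
after mov esi, [edi]: esi=M[12]=3
after xor ebx, esi: ebx=3^3=0
after add edi, 4: edi=12+4=16
after add edx, 3: edx=11+3=14
cmp edx, 17  (cmp 14,17)
jl top: taken
after mov esi, [edi]: esi=M[16]=20
after and ebx, esi: ebx=0&20=0
after mov esi, [edi]: esi=M[16]=20
after or ebx, esi: ebx=0|20=20
after mov esi, [edi]: esi=M[16]=20
after xor ebx, esi: ebx=20^20=0
after add edi, 4: edi=16+4=20
after add edx, 3: edx=14+3=17
cmp edx, 17  (cmp 17,17)
jl top: not taken
mov [12], ebx → M[12]=0
halt.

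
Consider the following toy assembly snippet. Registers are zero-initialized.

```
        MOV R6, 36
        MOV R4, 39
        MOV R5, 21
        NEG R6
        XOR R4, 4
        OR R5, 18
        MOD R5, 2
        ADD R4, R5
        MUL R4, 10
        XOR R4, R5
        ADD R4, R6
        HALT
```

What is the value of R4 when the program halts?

325

after MOV R6, 36: R6=36
after MOV R4, 39: R4=39
after MOV R5, 21: R5=21
after NEG R6: R6=-(36)=-36
after XOR R4, 4: R4=39^4=35
after OR R5, 18: R5=21|18=23
after MOD R5, 2: R5=23%2=1
after ADD R4, R5: R4=35+1=36
after MUL R4, 10: R4=36*10=360
after XOR R4, R5: R4=360^1=361
after ADD R4, R6: R4=361+(-36)=325
halt.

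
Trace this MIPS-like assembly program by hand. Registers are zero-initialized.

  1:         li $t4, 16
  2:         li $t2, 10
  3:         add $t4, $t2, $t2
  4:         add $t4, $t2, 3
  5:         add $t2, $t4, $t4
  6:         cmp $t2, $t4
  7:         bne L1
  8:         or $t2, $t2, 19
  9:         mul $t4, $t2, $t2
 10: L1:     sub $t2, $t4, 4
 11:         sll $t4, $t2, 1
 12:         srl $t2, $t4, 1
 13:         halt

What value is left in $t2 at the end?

after li $t4, 16: $t4=16
after li $t2, 10: $t2=10
after add $t4, $t2, $t2: $t4=10+10=20
after add $t4, $t2, 3: $t4=10+3=13
after add $t2, $t4, $t4: $t2=13+13=26
cmp $t2, $t4  (cmp 26,13)
bne L1: taken
after sub $t2, $t4, 4: $t2=13-4=9
after sll $t4, $t2, 1: $t4=9<<1=18
after srl $t2, $t4, 1: $t2=18>>1=9
halt.

9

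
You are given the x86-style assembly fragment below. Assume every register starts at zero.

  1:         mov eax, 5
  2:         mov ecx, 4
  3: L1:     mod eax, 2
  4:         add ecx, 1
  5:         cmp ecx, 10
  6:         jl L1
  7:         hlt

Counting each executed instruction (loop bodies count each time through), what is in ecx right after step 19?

after mov eax, 5: eax=5
after mov ecx, 4: ecx=4
after mod eax, 2: eax=5%2=1
after add ecx, 1: ecx=4+1=5
cmp ecx, 10  (cmp 5,10)
jl L1: taken
after mod eax, 2: eax=1%2=1
after add ecx, 1: ecx=5+1=6
cmp ecx, 10  (cmp 6,10)
jl L1: taken
after mod eax, 2: eax=1%2=1
after add ecx, 1: ecx=6+1=7
cmp ecx, 10  (cmp 7,10)
jl L1: taken
after mod eax, 2: eax=1%2=1
after add ecx, 1: ecx=7+1=8
cmp ecx, 10  (cmp 8,10)
jl L1: taken
after mod eax, 2: eax=1%2=1
After step 19: ecx = 8.

8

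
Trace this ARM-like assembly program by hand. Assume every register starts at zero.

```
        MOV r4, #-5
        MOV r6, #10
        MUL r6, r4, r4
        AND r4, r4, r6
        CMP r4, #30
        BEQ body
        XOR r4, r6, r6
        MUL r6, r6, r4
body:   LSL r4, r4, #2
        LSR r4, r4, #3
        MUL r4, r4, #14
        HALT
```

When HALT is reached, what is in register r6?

MOV r4, #-5 → r4=-5
MOV r6, #10 → r6=10
MUL r6, r4, r4 → r6=(-5)*(-5)=25
AND r4, r4, r6 → r4=(-5)&25=25
CMP r4, #30  (cmp 25,30)
BEQ body: not taken
XOR r4, r6, r6 → r4=25^25=0
MUL r6, r6, r4 → r6=25*0=0
LSL r4, r4, #2 → r4=0<<2=0
LSR r4, r4, #3 → r4=0>>3=0
MUL r4, r4, #14 → r4=0*14=0
halt.

0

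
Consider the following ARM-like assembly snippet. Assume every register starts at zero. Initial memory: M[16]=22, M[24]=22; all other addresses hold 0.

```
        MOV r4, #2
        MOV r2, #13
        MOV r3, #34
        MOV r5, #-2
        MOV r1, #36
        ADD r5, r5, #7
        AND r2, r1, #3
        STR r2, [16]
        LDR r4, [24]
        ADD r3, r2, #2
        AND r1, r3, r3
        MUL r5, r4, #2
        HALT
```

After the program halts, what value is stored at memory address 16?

0

after MOV r4, #2: r4=2
after MOV r2, #13: r2=13
after MOV r3, #34: r3=34
after MOV r5, #-2: r5=-2
after MOV r1, #36: r1=36
after ADD r5, r5, #7: r5=(-2)+7=5
after AND r2, r1, #3: r2=36&3=0
STR r2, [16] → M[16]=0
after LDR r4, [24]: r4=M[24]=22
after ADD r3, r2, #2: r3=0+2=2
after AND r1, r3, r3: r1=2&2=2
after MUL r5, r4, #2: r5=22*2=44
halt.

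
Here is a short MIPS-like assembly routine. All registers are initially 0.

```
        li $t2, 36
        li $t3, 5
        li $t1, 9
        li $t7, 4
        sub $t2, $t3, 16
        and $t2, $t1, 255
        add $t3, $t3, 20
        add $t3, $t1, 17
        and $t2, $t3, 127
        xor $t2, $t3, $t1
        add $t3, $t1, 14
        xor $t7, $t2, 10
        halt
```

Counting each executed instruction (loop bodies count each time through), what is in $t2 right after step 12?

$t2=36
$t3=5
$t1=9
$t7=4
$t2=5-16=-11
$t2=9&255=9
$t3=5+20=25
$t3=9+17=26
$t2=26&127=26
$t2=26^9=19
$t3=9+14=23
$t7=19^10=25
After step 12: $t2 = 19.

19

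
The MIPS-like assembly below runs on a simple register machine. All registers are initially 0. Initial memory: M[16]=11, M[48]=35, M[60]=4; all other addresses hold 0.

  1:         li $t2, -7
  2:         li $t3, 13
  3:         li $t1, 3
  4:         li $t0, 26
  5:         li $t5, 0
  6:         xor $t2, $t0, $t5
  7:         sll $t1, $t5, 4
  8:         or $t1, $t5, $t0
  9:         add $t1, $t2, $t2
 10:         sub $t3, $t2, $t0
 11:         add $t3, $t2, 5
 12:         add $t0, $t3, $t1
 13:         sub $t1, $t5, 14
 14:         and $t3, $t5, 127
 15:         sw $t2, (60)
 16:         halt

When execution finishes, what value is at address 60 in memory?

26

$t2=-7
$t3=13
$t1=3
$t0=26
$t5=0
$t2=26^0=26
$t1=0<<4=0
$t1=0|26=26
$t1=26+26=52
$t3=26-26=0
$t3=26+5=31
$t0=31+52=83
$t1=0-14=-14
$t3=0&127=0
sw $t2, (60) → M[60]=26
halt.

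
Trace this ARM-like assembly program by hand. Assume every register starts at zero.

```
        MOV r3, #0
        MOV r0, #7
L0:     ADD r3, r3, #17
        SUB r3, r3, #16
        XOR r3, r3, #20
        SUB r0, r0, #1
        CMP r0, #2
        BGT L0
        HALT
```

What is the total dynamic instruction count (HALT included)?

33

r3=0
r0=7
r3=0+17=17
r3=17-16=1
r3=1^20=21
r0=7-1=6
CMP r0, #2  (cmp 6,2)
BGT L0: taken
r3=21+17=38
r3=38-16=22
r3=22^20=2
r0=6-1=5
CMP r0, #2  (cmp 5,2)
BGT L0: taken
r3=2+17=19
r3=19-16=3
r3=3^20=23
r0=5-1=4
CMP r0, #2  (cmp 4,2)
BGT L0: taken
r3=23+17=40
r3=40-16=24
r3=24^20=12
r0=4-1=3
CMP r0, #2  (cmp 3,2)
BGT L0: taken
r3=12+17=29
r3=29-16=13
r3=13^20=25
r0=3-1=2
CMP r0, #2  (cmp 2,2)
BGT L0: not taken
halt.
Total executed instructions: 33.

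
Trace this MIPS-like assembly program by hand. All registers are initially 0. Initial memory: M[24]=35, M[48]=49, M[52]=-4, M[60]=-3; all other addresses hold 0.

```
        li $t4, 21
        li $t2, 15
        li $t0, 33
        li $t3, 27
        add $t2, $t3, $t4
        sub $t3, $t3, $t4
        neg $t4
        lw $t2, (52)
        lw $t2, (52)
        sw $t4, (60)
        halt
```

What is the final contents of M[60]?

$t4=21
$t2=15
$t0=33
$t3=27
$t2=27+21=48
$t3=27-21=6
$t4=-(21)=-21
$t2=M[52]=-4
$t2=M[52]=-4
sw $t4, (60) → M[60]=-21
halt.

-21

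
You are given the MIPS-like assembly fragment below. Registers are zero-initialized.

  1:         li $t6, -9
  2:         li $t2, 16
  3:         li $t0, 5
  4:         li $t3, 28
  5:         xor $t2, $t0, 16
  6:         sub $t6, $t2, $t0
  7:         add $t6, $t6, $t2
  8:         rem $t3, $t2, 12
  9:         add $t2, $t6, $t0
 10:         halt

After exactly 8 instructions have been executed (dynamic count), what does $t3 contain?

9

li $t6, -9 → $t6=-9
li $t2, 16 → $t2=16
li $t0, 5 → $t0=5
li $t3, 28 → $t3=28
xor $t2, $t0, 16 → $t2=5^16=21
sub $t6, $t2, $t0 → $t6=21-5=16
add $t6, $t6, $t2 → $t6=16+21=37
rem $t3, $t2, 12 → $t3=21%12=9
After step 8: $t3 = 9.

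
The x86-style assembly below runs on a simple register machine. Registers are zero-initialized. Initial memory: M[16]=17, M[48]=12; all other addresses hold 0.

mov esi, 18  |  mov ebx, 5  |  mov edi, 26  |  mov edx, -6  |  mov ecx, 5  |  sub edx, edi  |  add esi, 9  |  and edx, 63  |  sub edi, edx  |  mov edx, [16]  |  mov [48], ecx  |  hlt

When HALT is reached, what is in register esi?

27

esi=18
ebx=5
edi=26
edx=-6
ecx=5
edx=(-6)-26=-32
esi=18+9=27
edx=(-32)&63=32
edi=26-32=-6
edx=M[16]=17
mov [48], ecx → M[48]=5
halt.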